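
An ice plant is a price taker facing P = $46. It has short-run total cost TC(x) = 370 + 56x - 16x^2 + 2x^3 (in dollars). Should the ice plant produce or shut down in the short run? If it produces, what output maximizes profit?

Variable cost is VC = 56x - 16x^2 + 2x^3, so AVC = VC/x = 56 - 16x + 2x^2 and MC = dTC/dx = 56 - 32x + 6x^2.
AVC hits its minimum where MC = AVC, at x = 4, giving min AVC = 56 - 16·4 + 2·4^2 = $24.
P = $46 exceeds min AVC = $24, so the firm stays open.
P = MC gives 10 - 32x + 6x^2 = 0, with roots 1/3 and 5. Take the larger (rising MC): x* = 5.
Check: AVC at x = 5 is $26 ≤ P, so revenue covers variable cost.
Profit = P·x − TC = 46·5 − 500 = -$270, a loss, but smaller than the $370 fixed cost the firm would lose by shutting down.

Produce at x = 5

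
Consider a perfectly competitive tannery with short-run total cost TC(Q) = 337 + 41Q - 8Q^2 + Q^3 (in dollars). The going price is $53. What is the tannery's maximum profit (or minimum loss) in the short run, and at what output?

Profit = -$193 at Q = 6

AVC = 41 - 8Q + Q^2; min AVC = $25 at Q = 4. Since P = $53 ≥ min AVC, the firm produces.
MC = 41 - 16Q + 3Q^2. Setting P = MC and taking the root on the rising branch gives Q* = 6.
TR = 53·6 = 318. TC = 337 + 174 = 511. Profit = 318 − 511 = -$193.
Shutting down would mean losing the fixed cost of $337, so operating at a loss of $193 is better by $144.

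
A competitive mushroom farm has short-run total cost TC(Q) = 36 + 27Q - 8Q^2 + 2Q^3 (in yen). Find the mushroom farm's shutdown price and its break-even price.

Shutdown price = min AVC. AVC = 27 - 8Q + 2Q^2, with vertex at Q = 2 and minimum ¥19.
ATC = 36/Q + 27 - 8Q + 2Q^2. Setting dATC/dQ = −36/Q^2 − 8 + 4Q = 0 gives Q = 3 (since 4·3^3 − 8·3^2 = 36).
min ATC = 36/3 + 27 − 8·3 + 2·3^2 = ¥33. That is the break-even price.
Between these two prices the firm operates at a loss; above ¥33 it earns a profit.

Shutdown price = ¥19; break-even price = ¥33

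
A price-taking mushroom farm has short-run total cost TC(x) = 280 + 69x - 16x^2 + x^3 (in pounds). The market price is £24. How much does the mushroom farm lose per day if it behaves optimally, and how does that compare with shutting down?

AVC = 69 - 16x + x^2; min AVC = £5 at x = 8. Since P = £24 ≥ min AVC, the firm produces.
With MC = 69 - 32x + 3x^2, P = MC on the upward-sloping part at x* = 9.
TR = 24·9 = 216. TC = 280 + 54 = 334. Profit = 216 − 334 = -£118.
Shutting down would mean losing the fixed cost of £280, so operating at a loss of £118 is better by £162.

Profit = -£118 at x = 9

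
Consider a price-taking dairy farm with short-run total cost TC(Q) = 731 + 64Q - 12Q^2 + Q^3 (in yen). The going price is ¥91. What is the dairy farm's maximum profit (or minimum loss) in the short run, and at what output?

Profit = -¥245 at Q = 9

AVC = 64 - 12Q + Q^2 has its minimum ¥28 at Q = 6; price ¥91 clears that bar, so the firm operates.
MC = 64 - 24Q + 3Q^2. Setting P = MC and taking the root on the rising branch gives Q* = 9.
TR = 91·9 = 819. TC = 731 + 333 = 1064. Profit = 819 − 1064 = -¥245.
Shutting down would mean losing the fixed cost of ¥731, so operating at a loss of ¥245 is better by ¥486.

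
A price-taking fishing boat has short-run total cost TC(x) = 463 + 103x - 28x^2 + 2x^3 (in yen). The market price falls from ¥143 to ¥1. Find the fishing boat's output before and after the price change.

Output falls from 10 to 0 (the firm shuts down)

AVC = 103 - 28x + 2x^2, minimized at x = 7 where min AVC = ¥5. MC = 103 - 56x + 6x^2.
With P = ¥143 above the shutdown price, P = MC gives x = 10.
At P = ¥1 < min AVC = ¥5, price no longer covers variable cost at any output, so the firm shuts down: x = 0.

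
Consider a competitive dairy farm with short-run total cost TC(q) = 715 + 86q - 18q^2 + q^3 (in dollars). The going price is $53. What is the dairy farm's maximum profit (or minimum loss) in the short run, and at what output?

AVC = 86 - 18q + q^2; min AVC = $5 at q = 9. Since P = $53 ≥ min AVC, the firm produces.
MC = 86 - 36q + 3q^2. Setting P = MC and taking the root on the rising branch gives q* = 11.
TR = 53·11 = 583. TC = 715 + 99 = 814. Profit = 583 − 814 = -$231.
That loss of $231 beats the $715 the firm would lose by shutting down; producing recovers $484 of fixed cost.

Profit = -$231 at q = 11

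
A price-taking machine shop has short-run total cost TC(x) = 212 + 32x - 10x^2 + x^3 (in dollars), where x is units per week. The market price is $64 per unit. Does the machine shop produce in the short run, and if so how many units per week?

Produce at x = 8

From TC, MC = TC'(x) = 32 - 20x + 3x^2 and AVC = VC/x = 32 - 10x + x^2.
AVC is minimized where dAVC/dx = -10 + 2x = 0, at x = 5; min AVC = 32 - 10·5 + 5^2 = $7.
Since P = $64 ≥ min AVC = $7, price covers variable cost and the firm should produce.
Set P = MC: 64 = 32 - 20x + 3x^2 → -32 - 20x + 3x^2 = 0. The roots are x = -4/3 and x = 8; the profit-maximizing output is on the rising part of MC, so x* = 8.
Check: AVC at x = 8 is $16 ≤ P, so revenue covers variable cost.
Profit = P·x − TC = 64·8 − 340 = $172.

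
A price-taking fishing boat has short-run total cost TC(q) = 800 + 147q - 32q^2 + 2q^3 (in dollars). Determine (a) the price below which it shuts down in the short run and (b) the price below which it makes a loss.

Shutdown price = $19; break-even price = $107

Shutdown price = min AVC. AVC = 147 - 32q + 2q^2, with vertex at q = 8 and minimum $19.
ATC = 800/q + 147 - 32q + 2q^2. Setting dATC/dq = −800/q^2 − 32 + 4q = 0 gives q = 10 (since 4·10^3 − 32·10^2 = 800).
min ATC = 800/10 + 147 − 32·10 + 2·10^2 = $107. That is the break-even price.
Between these two prices the firm operates at a loss; above $107 it earns a profit.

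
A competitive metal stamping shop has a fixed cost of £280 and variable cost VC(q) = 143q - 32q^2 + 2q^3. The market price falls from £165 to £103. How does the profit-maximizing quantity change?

Output falls from 11 to 10

MC = 143 - 64q + 6q^2; the shutdown threshold is min AVC = £15 (at q = 8).
With P = £165 above the shutdown price, P = MC gives q = 11.
At P = £103 ≥ min AVC, set P = MC: q = 10. The firm stays open but cuts output.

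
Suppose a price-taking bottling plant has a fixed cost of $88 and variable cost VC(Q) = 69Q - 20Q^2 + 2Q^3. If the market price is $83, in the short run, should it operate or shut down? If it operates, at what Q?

Strip out fixed cost: VC = 69Q - 20Q^2 + 2Q^3. Then AVC = 69 - 20Q + 2Q^2 and MC = 69 - 40Q + 6Q^2.
AVC hits its minimum where MC = AVC, at Q = 5, giving min AVC = 69 - 20·5 + 2·5^2 = $19.
P = $83 exceeds min AVC = $19, so the firm stays open.
P = MC gives -14 - 40Q + 6Q^2 = 0, with roots -1/3 and 7. Take the larger (rising MC): Q* = 7.
Check: AVC at Q = 7 is $27 ≤ P, so revenue covers variable cost.
Profit = P·Q − TC = 83·7 − 277 = $304.

Produce at Q = 7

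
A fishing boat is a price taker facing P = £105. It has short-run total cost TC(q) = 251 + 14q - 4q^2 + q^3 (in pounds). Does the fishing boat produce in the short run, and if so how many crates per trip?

Produce at q = 7

Strip out fixed cost: VC = 14q - 4q^2 + q^3. Then AVC = 14 - 4q + q^2 and MC = 14 - 8q + 3q^2.
The AVC parabola has its vertex at q = 4/2 = 2, where AVC = 14 - 4·2 + 2^2 = £10.
Because £105 ≥ £10, revenue can cover variable cost; the firm operates.
Set P = MC: 105 = 14 - 8q + 3q^2 → -91 - 8q + 3q^2 = 0. The roots are q = -13/3 and q = 7; the profit-maximizing output is on the rising part of MC, so q* = 7.
Check: AVC at q = 7 is £35 ≤ P, so revenue covers variable cost.
Profit = P·q − TC = 105·7 − 496 = £239.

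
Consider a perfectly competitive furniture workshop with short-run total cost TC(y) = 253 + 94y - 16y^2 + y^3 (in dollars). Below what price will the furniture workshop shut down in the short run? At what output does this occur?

$30 per unit, at y = 8

The firm shuts down when price falls below the minimum of average variable cost. AVC = VC/y = 94 - 16y + y^2.
At the minimum of AVC, MC = AVC. MC = 94 - 32y + 3y^2; setting MC = AVC gives 2y^2 - 16y = 0, so y = 8. min AVC = 30.
For P < $30 the firm produces nothing.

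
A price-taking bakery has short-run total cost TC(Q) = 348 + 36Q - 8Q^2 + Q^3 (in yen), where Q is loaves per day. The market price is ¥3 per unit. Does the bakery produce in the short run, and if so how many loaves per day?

Variable cost is VC = 36Q - 8Q^2 + Q^3, so AVC = VC/Q = 36 - 8Q + Q^2 and MC = dTC/dQ = 36 - 16Q + 3Q^2.
AVC hits its minimum where MC = AVC, at Q = 4, giving min AVC = 36 - 8·4 + 4^2 = ¥20.
P = ¥3 lies below min AVC = ¥20; no output level covers variable cost.
The firm minimizes its loss by shutting down and losing only its fixed cost of ¥348.

Shut down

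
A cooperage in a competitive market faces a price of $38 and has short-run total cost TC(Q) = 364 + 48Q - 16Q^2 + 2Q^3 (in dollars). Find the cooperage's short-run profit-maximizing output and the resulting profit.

AVC = 48 - 16Q + 2Q^2 has its minimum $16 at Q = 4; price $38 clears that bar, so the firm operates.
MC = 48 - 32Q + 6Q^2. Setting P = MC and taking the root on the rising branch gives Q* = 5.
TR = 38·5 = 190. TC = 364 + 90 = 454. Profit = 190 − 454 = -$264.
That loss of $264 beats the $364 the firm would lose by shutting down; producing recovers $100 of fixed cost.

Profit = -$264 at Q = 5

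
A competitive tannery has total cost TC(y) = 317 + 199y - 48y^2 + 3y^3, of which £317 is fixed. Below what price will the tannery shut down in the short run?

The shutdown price is the minimum of AVC. VC = 199y - 48y^2 + 3y^3, so AVC = 199 - 48y + 3y^2.
dAVC/dy = -48 + 6y = 0 gives y = 8. min AVC = 199 - 48·8 + 3·8^2 = 7.
For P < £7 the firm produces nothing.

£7 per unit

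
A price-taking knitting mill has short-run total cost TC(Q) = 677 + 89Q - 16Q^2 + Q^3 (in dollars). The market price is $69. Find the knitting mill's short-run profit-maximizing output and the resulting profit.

AVC = 89 - 16Q + Q^2 has its minimum $25 at Q = 8; price $69 clears that bar, so the firm operates.
With MC = 89 - 32Q + 3Q^2, P = MC on the upward-sloping part at Q* = 10.
TR = 69·10 = 690. TC = 677 + 290 = 967. Profit = 690 − 967 = -$277.
That loss of $277 beats the $677 the firm would lose by shutting down; producing recovers $400 of fixed cost.

Profit = -$277 at Q = 10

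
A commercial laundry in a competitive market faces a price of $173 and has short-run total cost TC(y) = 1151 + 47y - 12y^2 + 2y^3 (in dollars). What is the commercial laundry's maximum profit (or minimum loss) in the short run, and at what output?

Profit = -$367 at y = 7

AVC = 47 - 12y + 2y^2; min AVC = $29 at y = 3. Since P = $173 ≥ min AVC, the firm produces.
With MC = 47 - 24y + 6y^2, P = MC on the upward-sloping part at y* = 7.
TR = 173·7 = 1211. TC = 1151 + 427 = 1578. Profit = 1211 − 1578 = -$367.
By producing, the firm covers all variable cost plus $784 of fixed cost; shutting down would lose the full $1151.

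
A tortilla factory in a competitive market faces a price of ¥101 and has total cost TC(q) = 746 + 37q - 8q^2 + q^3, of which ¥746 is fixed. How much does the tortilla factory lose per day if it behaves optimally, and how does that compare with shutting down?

AVC = 37 - 8q + q^2 has its minimum ¥21 at q = 4; price ¥101 clears that bar, so the firm operates.
With MC = 37 - 16q + 3q^2, P = MC on the upward-sloping part at q* = 8.
TR = 101·8 = 808. TC = 746 + 296 = 1042. Profit = 808 − 1042 = -¥234.
Shutting down would mean losing the fixed cost of ¥746, so operating at a loss of ¥234 is better by ¥512.

Profit = -¥234 at q = 8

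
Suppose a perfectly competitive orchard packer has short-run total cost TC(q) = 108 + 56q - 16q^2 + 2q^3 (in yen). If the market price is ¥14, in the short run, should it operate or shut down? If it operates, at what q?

Shut down

Variable cost is VC = 56q - 16q^2 + 2q^3, so AVC = VC/q = 56 - 16q + 2q^2 and MC = dTC/dq = 56 - 32q + 6q^2.
AVC hits its minimum where MC = AVC, at q = 4, giving min AVC = 56 - 16·4 + 2·4^2 = ¥24.
Since P = ¥14 < min AVC = ¥24, price fails to cover variable cost at any output.
Shutting down limits the loss to fixed cost, ¥108.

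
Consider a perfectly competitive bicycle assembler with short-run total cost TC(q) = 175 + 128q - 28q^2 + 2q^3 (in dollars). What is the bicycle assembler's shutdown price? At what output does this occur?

The shutdown price is the minimum of AVC. VC = 128q - 28q^2 + 2q^3, so AVC = 128 - 28q + 2q^2.
dAVC/dq = -28 + 4q = 0 gives q = 7. min AVC = 128 - 28·7 + 2·7^2 = 30.
So the shutdown price is $30.

$30 per unit, at q = 7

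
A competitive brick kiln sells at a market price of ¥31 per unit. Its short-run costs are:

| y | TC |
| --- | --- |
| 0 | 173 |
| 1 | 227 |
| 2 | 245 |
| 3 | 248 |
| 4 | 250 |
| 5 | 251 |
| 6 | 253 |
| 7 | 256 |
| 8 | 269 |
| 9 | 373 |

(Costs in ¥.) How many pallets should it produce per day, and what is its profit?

y = 8; profit = -¥21

Compute π = P·y − TC at each output: y=0: -173; y=1: -196; y=2: -183; y=3: -155; y=4: -126; y=5: -96; y=6: -67; y=7: -39; y=8: -21; y=9: -94.
Profit is maximized at y = 8. AVC there is 96/8 = ¥12 ≤ P, so producing beats shutting down (which would give -¥173).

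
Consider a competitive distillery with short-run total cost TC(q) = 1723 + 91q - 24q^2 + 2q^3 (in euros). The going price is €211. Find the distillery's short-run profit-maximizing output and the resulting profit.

Profit = -€123 at q = 10

AVC = 91 - 24q + 2q^2; min AVC = €19 at q = 6. Since P = €211 ≥ min AVC, the firm produces.
MC = 91 - 48q + 6q^2. Setting P = MC and taking the root on the rising branch gives q* = 10.
TR = 211·10 = 2110. TC = 1723 + 510 = 2233. Profit = 2110 − 2233 = -€123.
Shutting down would mean losing the fixed cost of €1723, so operating at a loss of €123 is better by €1600.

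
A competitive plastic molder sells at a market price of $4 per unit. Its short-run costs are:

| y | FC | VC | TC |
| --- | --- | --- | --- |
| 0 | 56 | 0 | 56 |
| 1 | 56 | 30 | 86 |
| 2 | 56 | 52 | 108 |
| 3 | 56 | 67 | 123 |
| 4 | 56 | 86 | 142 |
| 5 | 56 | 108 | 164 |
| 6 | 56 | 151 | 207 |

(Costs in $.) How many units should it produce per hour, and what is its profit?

Tabulate TR − TC: y=0: -56; y=1: -82; y=2: -100; y=3: -111; y=4: -126; y=5: -144; y=6: -183.
Profit is highest at y = 0. Equivalently, the lowest AVC in the table is 86/4 ≈ $21.50 at y = 4, and P = $4 falls below it — price never covers variable cost, so the firm shuts down and loses only its fixed cost.

y = 0 (shut down); profit = -$56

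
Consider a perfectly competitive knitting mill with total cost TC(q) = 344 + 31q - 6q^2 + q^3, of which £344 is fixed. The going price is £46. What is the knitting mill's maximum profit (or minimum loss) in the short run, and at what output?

AVC = 31 - 6q + q^2; min AVC = £22 at q = 3. Since P = £46 ≥ min AVC, the firm produces.
With MC = 31 - 12q + 3q^2, P = MC on the upward-sloping part at q* = 5.
TR = 46·5 = 230. TC = 344 + 130 = 474. Profit = 230 − 474 = -£244.
By producing, the firm covers all variable cost plus £100 of fixed cost; shutting down would lose the full £344.

Profit = -£244 at q = 5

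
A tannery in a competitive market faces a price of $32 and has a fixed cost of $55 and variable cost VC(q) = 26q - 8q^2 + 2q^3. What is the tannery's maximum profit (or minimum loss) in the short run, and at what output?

Profit = -$19 at q = 3

AVC = 26 - 8q + 2q^2 has its minimum $18 at q = 2; price $32 clears that bar, so the firm operates.
With MC = 26 - 16q + 6q^2, P = MC on the upward-sloping part at q* = 3.
TR = 32·3 = 96. TC = 55 + 60 = 115. Profit = 96 − 115 = -$19.
By producing, the firm covers all variable cost plus $36 of fixed cost; shutting down would lose the full $55.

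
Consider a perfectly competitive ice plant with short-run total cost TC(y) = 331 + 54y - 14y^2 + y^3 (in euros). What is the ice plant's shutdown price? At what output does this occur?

Short-run supply begins at min AVC. From VC = 54y - 14y^2 + y^3, AVC = 54 - 14y + y^2.
dAVC/dy = -14 + 2y = 0 gives y = 7. min AVC = 54 - 14·7 + 7^2 = 5.
For P < €5 the firm produces nothing.

€5 per unit, at y = 7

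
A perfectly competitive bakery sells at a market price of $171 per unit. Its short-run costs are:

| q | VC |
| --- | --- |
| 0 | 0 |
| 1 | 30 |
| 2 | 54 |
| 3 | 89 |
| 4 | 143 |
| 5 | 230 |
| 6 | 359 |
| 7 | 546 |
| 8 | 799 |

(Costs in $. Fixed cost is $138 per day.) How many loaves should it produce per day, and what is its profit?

q = 6; profit = $529

Tabulate TR − TC: q=0: -138; q=1: 3; q=2: 150; q=3: 286; q=4: 403; q=5: 487; q=6: 529; q=7: 513; q=8: 431.
Profit is maximized at q = 6. AVC there is 359/6 = $59.83 ≤ P, so producing beats shutting down (which would give -$138).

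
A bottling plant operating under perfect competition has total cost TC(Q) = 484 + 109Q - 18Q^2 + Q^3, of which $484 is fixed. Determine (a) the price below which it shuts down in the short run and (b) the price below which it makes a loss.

AVC = 109 - 18Q + Q^2; minimized at Q = 9, giving min AVC = $28. That is the shutdown price.
ATC = 484/Q + 109 - 18Q + Q^2. Setting dATC/dQ = −484/Q^2 − 18 + 2Q = 0 gives Q = 11 (since 2·11^3 − 18·11^2 = 484).
min ATC = 484/11 + 109 − 18·11 + 11^2 = $76. That is the break-even price.
Between these two prices the firm operates at a loss; above $76 it earns a profit.

Shutdown price = $28; break-even price = $76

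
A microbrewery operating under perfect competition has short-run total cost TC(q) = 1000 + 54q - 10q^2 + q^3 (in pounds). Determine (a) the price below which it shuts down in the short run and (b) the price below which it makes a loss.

Shutdown price = min AVC. AVC = 54 - 10q + q^2, with vertex at q = 5 and minimum £29.
ATC = 1000/q + 54 - 10q + q^2. Setting dATC/dq = −1000/q^2 − 10 + 2q = 0 gives q = 10 (since 2·10^3 − 10·10^2 = 1000).
min ATC = 1000/10 + 54 − 10·10 + 10^2 = £154. That is the break-even price.
Between these two prices the firm operates at a loss; above £154 it earns a profit.

Shutdown price = £29; break-even price = £154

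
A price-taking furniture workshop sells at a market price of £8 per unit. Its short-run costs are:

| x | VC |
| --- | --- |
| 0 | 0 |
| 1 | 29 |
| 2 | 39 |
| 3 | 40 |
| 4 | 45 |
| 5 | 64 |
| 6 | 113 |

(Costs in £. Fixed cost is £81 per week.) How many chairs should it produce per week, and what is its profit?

x = 0 (shut down); profit = -£81

Profit at each row (π = 8x − TC): x=0: -81; x=1: -102; x=2: -104; x=3: -97; x=4: -94; x=5: -105; x=6: -146.
Profit is highest at x = 0. Equivalently, the lowest AVC in the table is 45/4 ≈ £11.25 at x = 4, and P = £8 falls below it — price never covers variable cost, so the firm shuts down and loses only its fixed cost.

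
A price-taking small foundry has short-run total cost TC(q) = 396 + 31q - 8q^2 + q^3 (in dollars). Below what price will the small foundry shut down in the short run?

Short-run supply begins at min AVC. From VC = 31q - 8q^2 + q^3, AVC = 31 - 8q + q^2.
dAVC/dq = -8 + 2q = 0 gives q = 4. min AVC = 31 - 8·4 + 4^2 = 15.
So the shutdown price is $15.

$15 per unit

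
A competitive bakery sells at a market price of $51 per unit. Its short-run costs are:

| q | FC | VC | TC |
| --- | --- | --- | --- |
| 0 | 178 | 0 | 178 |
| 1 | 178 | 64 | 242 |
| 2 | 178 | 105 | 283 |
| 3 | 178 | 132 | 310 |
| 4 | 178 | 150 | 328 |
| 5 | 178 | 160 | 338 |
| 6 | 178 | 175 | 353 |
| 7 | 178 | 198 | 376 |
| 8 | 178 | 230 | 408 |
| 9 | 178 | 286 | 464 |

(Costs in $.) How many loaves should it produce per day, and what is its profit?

q = 8; profit = $0

Compute π = P·q − TC at each output: q=0: -178; q=1: -191; q=2: -181; q=3: -157; q=4: -124; q=5: -83; q=6: -47; q=7: -19; q=8: 0; q=9: -5.
Profit is maximized at q = 8. AVC there is 230/8 = $28.75 ≤ P, so producing beats shutting down (which would give -$178).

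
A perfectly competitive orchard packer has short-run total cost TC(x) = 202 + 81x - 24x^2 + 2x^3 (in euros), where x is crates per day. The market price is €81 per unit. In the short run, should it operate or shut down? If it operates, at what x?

Produce at x = 8

From TC, MC = TC'(x) = 81 - 48x + 6x^2 and AVC = VC/x = 81 - 24x + 2x^2.
AVC hits its minimum where MC = AVC, at x = 6, giving min AVC = 81 - 24·6 + 2·6^2 = €9.
P = €81 exceeds min AVC = €9, so the firm stays open.
P = MC gives -48x + 6x^2 = 0, with roots 0 and 8. Take the larger (rising MC): x* = 8.
Check: AVC at x = 8 is €17 ≤ P, so revenue covers variable cost.
Profit = P·x − TC = 81·8 − 338 = €310.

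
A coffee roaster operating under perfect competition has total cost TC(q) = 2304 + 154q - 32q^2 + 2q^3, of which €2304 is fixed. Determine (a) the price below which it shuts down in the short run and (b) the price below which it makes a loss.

Shutdown price = min AVC. AVC = 154 - 32q + 2q^2, with vertex at q = 8 and minimum €26.
ATC = 2304/q + 154 - 32q + 2q^2. Setting dATC/dq = −2304/q^2 − 32 + 4q = 0 gives q = 12 (since 4·12^3 − 32·12^2 = 2304).
min ATC = 2304/12 + 154 − 32·12 + 2·12^2 = €250. That is the break-even price.
For €26 ≤ P < €250 the firm produces at a loss; below €26 it shuts down.

Shutdown price = €26; break-even price = €250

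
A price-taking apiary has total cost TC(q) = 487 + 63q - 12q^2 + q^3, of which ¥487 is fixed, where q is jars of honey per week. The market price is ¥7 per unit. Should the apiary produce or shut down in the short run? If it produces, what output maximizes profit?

Strip out fixed cost: VC = 63q - 12q^2 + q^3. Then AVC = 63 - 12q + q^2 and MC = 63 - 24q + 3q^2.
AVC hits its minimum where MC = AVC, at q = 6, giving min AVC = 63 - 12·6 + 6^2 = ¥27.
P = ¥7 lies below min AVC = ¥27; no output level covers variable cost.
Best response: produce nothing and absorb the ¥487 fixed cost.

Shut down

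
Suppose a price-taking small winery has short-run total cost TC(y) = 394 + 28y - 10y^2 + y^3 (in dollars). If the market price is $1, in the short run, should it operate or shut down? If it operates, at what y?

Variable cost is VC = 28y - 10y^2 + y^3, so AVC = VC/y = 28 - 10y + y^2 and MC = dTC/dy = 28 - 20y + 3y^2.
AVC hits its minimum where MC = AVC, at y = 5, giving min AVC = 28 - 10·5 + 5^2 = $3.
Since P = $1 < min AVC = $3, price fails to cover variable cost at any output.
The firm minimizes its loss by shutting down and losing only its fixed cost of $394.

Shut down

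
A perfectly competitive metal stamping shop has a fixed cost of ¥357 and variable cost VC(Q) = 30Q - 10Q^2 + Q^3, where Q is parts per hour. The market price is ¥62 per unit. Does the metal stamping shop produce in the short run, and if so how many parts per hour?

Strip out fixed cost: VC = 30Q - 10Q^2 + Q^3. Then AVC = 30 - 10Q + Q^2 and MC = 30 - 20Q + 3Q^2.
AVC hits its minimum where MC = AVC, at Q = 5, giving min AVC = 30 - 10·5 + 5^2 = ¥5.
Because ¥62 ≥ ¥5, revenue can cover variable cost; the firm operates.
Solving P = MC: -32 - 20Q + 3Q^2 = 0 ⇒ Q = -4/3 or 8. On the upward-sloping branch, Q* = 8.
Check: AVC at Q = 8 is ¥14 ≤ P, so revenue covers variable cost.
Profit = P·Q − TC = 62·8 − 469 = ¥27.

Produce at Q = 8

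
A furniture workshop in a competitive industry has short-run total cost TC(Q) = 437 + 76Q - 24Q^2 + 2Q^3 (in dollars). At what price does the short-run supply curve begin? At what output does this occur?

$4 per unit, at Q = 6

The shutdown price is the minimum of AVC. VC = 76Q - 24Q^2 + 2Q^3, so AVC = 76 - 24Q + 2Q^2.
At the minimum of AVC, MC = AVC. MC = 76 - 48Q + 6Q^2; setting MC = AVC gives 4Q^2 - 24Q = 0, so Q = 6. min AVC = 4.
For P < $4 the firm produces nothing.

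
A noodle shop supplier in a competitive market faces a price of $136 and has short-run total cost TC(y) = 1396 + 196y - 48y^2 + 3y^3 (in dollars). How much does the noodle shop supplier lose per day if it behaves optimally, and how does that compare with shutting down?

Profit = -$196 at y = 10

AVC = 196 - 48y + 3y^2 has its minimum $4 at y = 8; price $136 clears that bar, so the firm operates.
MC = 196 - 96y + 9y^2. Setting P = MC and taking the root on the rising branch gives y* = 10.
TR = 136·10 = 1360. TC = 1396 + 160 = 1556. Profit = 1360 − 1556 = -$196.
By producing, the firm covers all variable cost plus $1200 of fixed cost; shutting down would lose the full $1396.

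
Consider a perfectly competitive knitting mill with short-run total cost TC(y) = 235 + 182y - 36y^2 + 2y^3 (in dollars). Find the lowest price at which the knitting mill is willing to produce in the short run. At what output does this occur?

$20 per unit, at y = 9

The shutdown price is the minimum of AVC. VC = 182y - 36y^2 + 2y^3, so AVC = 182 - 36y + 2y^2.
dAVC/dy = -36 + 4y = 0 gives y = 9. min AVC = 182 - 36·9 + 2·9^2 = 20.
For P < $20 the firm produces nothing.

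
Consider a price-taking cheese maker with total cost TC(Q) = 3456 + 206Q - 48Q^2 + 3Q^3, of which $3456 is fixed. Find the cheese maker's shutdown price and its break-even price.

Shutdown price = $14; break-even price = $350

Shutdown price = min AVC. AVC = 206 - 48Q + 3Q^2, with vertex at Q = 8 and minimum $14.
ATC = 3456/Q + 206 - 48Q + 3Q^2. Setting dATC/dQ = −3456/Q^2 − 48 + 6Q = 0 gives Q = 12 (since 6·12^3 − 48·12^2 = 3456).
min ATC = 3456/12 + 206 − 48·12 + 3·12^2 = $350. That is the break-even price.
Between these two prices the firm operates at a loss; above $350 it earns a profit.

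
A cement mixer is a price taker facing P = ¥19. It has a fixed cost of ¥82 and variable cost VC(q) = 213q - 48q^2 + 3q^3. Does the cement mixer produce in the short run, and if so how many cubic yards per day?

Strip out fixed cost: VC = 213q - 48q^2 + 3q^3. Then AVC = 213 - 48q + 3q^2 and MC = 213 - 96q + 9q^2.
AVC hits its minimum where MC = AVC, at q = 8, giving min AVC = 213 - 48·8 + 3·8^2 = ¥21.
With P < min AVC (¥19 < ¥21), every unit sold adds to the loss.
Best response: produce nothing and absorb the ¥82 fixed cost.

Shut down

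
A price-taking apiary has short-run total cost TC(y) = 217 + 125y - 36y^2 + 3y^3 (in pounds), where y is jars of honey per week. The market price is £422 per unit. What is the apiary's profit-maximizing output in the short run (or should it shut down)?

Produce at y = 11

Variable cost is VC = 125y - 36y^2 + 3y^3, so AVC = VC/y = 125 - 36y + 3y^2 and MC = dTC/dy = 125 - 72y + 9y^2.
AVC is minimized where dAVC/dy = -36 + 6y = 0, at y = 6; min AVC = 125 - 36·6 + 3·6^2 = £17.
P = £422 exceeds min AVC = £17, so the firm stays open.
Set P = MC: 422 = 125 - 72y + 9y^2 → -297 - 72y + 9y^2 = 0. The roots are y = -3 and y = 11; the profit-maximizing output is on the rising part of MC, so y* = 11.
Check: AVC at y = 11 is £92 ≤ P, so revenue covers variable cost.
Profit = P·y − TC = 422·11 − 1229 = £3413.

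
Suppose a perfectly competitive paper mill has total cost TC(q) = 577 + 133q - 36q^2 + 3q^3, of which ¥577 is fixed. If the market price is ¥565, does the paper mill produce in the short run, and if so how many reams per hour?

From TC, MC = TC'(q) = 133 - 72q + 9q^2 and AVC = VC/q = 133 - 36q + 3q^2.
AVC is minimized where dAVC/dq = -36 + 6q = 0, at q = 6; min AVC = 133 - 36·6 + 3·6^2 = ¥25.
Since P = ¥565 ≥ min AVC = ¥25, price covers variable cost and the firm should produce.
P = MC gives -432 - 72q + 9q^2 = 0, with roots -4 and 12. Take the larger (rising MC): q* = 12.
Check: AVC at q = 12 is ¥133 ≤ P, so revenue covers variable cost.
Profit = P·q − TC = 565·12 − 2173 = ¥4607.

Produce at q = 12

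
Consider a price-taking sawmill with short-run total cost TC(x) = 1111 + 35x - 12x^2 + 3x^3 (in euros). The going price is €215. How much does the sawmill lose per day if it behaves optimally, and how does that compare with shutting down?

AVC = 35 - 12x + 3x^2 has its minimum €23 at x = 2; price €215 clears that bar, so the firm operates.
MC = 35 - 24x + 9x^2. Setting P = MC and taking the root on the rising branch gives x* = 6.
TR = 215·6 = 1290. TC = 1111 + 426 = 1537. Profit = 1290 − 1537 = -€247.
That loss of €247 beats the €1111 the firm would lose by shutting down; producing recovers €864 of fixed cost.

Profit = -€247 at x = 6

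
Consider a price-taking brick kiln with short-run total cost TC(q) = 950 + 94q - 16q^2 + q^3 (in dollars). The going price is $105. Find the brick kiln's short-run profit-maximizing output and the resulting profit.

Profit = -$224 at q = 11

AVC = 94 - 16q + q^2 has its minimum $30 at q = 8; price $105 clears that bar, so the firm operates.
With MC = 94 - 32q + 3q^2, P = MC on the upward-sloping part at q* = 11.
TR = 105·11 = 1155. TC = 950 + 429 = 1379. Profit = 1155 − 1379 = -$224.
By producing, the firm covers all variable cost plus $726 of fixed cost; shutting down would lose the full $950.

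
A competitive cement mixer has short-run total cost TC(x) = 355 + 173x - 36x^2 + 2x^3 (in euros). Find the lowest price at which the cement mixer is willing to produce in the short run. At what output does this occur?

€11 per unit, at x = 9

The shutdown price is the minimum of AVC. VC = 173x - 36x^2 + 2x^3, so AVC = 173 - 36x + 2x^2.
At the minimum of AVC, MC = AVC. MC = 173 - 72x + 6x^2; setting MC = AVC gives 4x^2 - 36x = 0, so x = 9. min AVC = 11.
For P < €11 the firm produces nothing.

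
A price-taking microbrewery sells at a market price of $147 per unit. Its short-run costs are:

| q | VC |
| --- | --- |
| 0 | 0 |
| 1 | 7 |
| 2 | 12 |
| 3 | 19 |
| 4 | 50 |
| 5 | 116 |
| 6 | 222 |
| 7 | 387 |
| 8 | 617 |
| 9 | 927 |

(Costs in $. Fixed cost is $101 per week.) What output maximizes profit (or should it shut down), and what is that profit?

Profit at each row (π = 147q − TC): q=0: -101; q=1: 39; q=2: 181; q=3: 321; q=4: 437; q=5: 518; q=6: 559; q=7: 541; q=8: 458; q=9: 295.
Profit is maximized at q = 6. AVC there is 222/6 = $37 ≤ P, so producing beats shutting down (which would give -$101).

q = 6; profit = $559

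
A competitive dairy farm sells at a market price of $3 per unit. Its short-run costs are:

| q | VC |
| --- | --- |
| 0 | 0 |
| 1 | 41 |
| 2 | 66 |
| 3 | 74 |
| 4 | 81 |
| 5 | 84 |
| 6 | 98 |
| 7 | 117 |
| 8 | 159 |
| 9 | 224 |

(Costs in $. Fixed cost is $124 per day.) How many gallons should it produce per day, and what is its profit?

Profit at each row (π = 3q − TC): q=0: -124; q=1: -162; q=2: -184; q=3: -189; q=4: -193; q=5: -193; q=6: -204; q=7: -220; q=8: -259; q=9: -321.
Profit is highest at q = 0. Equivalently, the lowest AVC in the table is 98/6 ≈ $16.33 at q = 6, and P = $3 falls below it — price never covers variable cost, so the firm shuts down and loses only its fixed cost.

q = 0 (shut down); profit = -$124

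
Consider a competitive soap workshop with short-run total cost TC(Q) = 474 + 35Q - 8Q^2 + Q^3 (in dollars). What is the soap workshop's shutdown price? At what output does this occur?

$19 per unit, at Q = 4

Short-run supply begins at min AVC. From VC = 35Q - 8Q^2 + Q^3, AVC = 35 - 8Q + Q^2.
At the minimum of AVC, MC = AVC. MC = 35 - 16Q + 3Q^2; setting MC = AVC gives 2Q^2 - 8Q = 0, so Q = 4. min AVC = 19.
So the shutdown price is $19.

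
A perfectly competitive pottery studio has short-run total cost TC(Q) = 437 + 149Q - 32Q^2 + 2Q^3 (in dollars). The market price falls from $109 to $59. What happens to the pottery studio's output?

MC = 149 - 64Q + 6Q^2; the shutdown threshold is min AVC = $21 (at Q = 8).
With P = $109 above the shutdown price, P = MC gives Q = 10.
At P = $59 ≥ min AVC, set P = MC: Q = 9. The firm stays open but cuts output.

Output falls from 10 to 9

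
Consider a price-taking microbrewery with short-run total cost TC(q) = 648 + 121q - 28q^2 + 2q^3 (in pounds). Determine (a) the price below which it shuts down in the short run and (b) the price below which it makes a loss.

Shutdown price = £23; break-even price = £103

AVC = 121 - 28q + 2q^2; minimized at q = 7, giving min AVC = £23. That is the shutdown price.
ATC = 648/q + 121 - 28q + 2q^2. Setting dATC/dq = −648/q^2 − 28 + 4q = 0 gives q = 9 (since 4·9^3 − 28·9^2 = 648).
min ATC = 648/9 + 121 − 28·9 + 2·9^2 = £103. That is the break-even price.
Between these two prices the firm operates at a loss; above £103 it earns a profit.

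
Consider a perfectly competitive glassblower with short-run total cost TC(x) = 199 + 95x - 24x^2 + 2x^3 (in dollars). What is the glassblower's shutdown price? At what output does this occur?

The shutdown price is the minimum of AVC. VC = 95x - 24x^2 + 2x^3, so AVC = 95 - 24x + 2x^2.
dAVC/dx = -24 + 4x = 0 gives x = 6. min AVC = 95 - 24·6 + 2·6^2 = 23.
The firm shuts down for any P below $23.

$23 per unit, at x = 6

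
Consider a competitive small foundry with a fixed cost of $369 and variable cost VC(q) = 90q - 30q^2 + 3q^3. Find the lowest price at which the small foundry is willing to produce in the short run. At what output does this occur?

$15 per unit, at q = 5

Short-run supply begins at min AVC. From VC = 90q - 30q^2 + 3q^3, AVC = 90 - 30q + 3q^2.
dAVC/dq = -30 + 6q = 0 gives q = 5. min AVC = 90 - 30·5 + 3·5^2 = 15.
So the shutdown price is $15.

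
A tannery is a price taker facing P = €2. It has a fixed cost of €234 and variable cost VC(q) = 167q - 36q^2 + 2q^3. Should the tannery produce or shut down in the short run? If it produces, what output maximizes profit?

From TC, MC = TC'(q) = 167 - 72q + 6q^2 and AVC = VC/q = 167 - 36q + 2q^2.
AVC hits its minimum where MC = AVC, at q = 9, giving min AVC = 167 - 36·9 + 2·9^2 = €5.
P = €2 lies below min AVC = €5; no output level covers variable cost.
Shutting down limits the loss to fixed cost, €234.

Shut down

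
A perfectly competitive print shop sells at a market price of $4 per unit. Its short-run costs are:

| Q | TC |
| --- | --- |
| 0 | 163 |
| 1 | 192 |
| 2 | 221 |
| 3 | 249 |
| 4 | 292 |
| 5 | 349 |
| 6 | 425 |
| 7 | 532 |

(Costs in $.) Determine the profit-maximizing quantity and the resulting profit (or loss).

Profit at each row (π = 4Q − TC): Q=0: -163; Q=1: -188; Q=2: -213; Q=3: -237; Q=4: -276; Q=5: -329; Q=6: -401; Q=7: -504.
Profit is highest at Q = 0. Equivalently, the lowest AVC in the table is 86/3 ≈ $28.67 at Q = 3, and P = $4 falls below it — price never covers variable cost, so the firm shuts down and loses only its fixed cost.

Q = 0 (shut down); profit = -$163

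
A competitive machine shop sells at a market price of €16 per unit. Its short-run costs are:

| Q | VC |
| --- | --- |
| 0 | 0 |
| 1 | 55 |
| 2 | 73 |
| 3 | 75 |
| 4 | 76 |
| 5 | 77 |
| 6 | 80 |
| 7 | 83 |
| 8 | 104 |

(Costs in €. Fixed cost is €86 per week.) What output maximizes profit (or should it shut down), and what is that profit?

Q = 7; profit = -€57

Tabulate TR − TC: Q=0: -86; Q=1: -125; Q=2: -127; Q=3: -113; Q=4: -98; Q=5: -83; Q=6: -70; Q=7: -57; Q=8: -62.
Profit is maximized at Q = 7. AVC there is 83/7 = €11.86 ≤ P, so producing beats shutting down (which would give -€86).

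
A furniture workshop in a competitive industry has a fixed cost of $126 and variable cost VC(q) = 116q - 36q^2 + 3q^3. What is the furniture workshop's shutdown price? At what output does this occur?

The firm shuts down when price falls below the minimum of average variable cost. AVC = VC/q = 116 - 36q + 3q^2.
dAVC/dq = -36 + 6q = 0 gives q = 6. min AVC = 116 - 36·6 + 3·6^2 = 8.
The firm shuts down for any P below $8.

$8 per unit, at q = 6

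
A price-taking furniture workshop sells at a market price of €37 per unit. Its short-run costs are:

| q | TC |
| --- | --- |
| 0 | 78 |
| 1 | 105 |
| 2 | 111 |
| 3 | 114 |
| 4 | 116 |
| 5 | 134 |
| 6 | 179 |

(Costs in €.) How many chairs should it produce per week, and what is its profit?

q = 5; profit = €51

Tabulate TR − TC: q=0: -78; q=1: -68; q=2: -37; q=3: -3; q=4: 32; q=5: 51; q=6: 43.
Profit is maximized at q = 5. AVC there is 56/5 = €11.20 ≤ P, so producing beats shutting down (which would give -€78).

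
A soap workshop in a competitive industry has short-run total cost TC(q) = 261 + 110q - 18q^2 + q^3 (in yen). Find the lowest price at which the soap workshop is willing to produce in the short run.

Short-run supply begins at min AVC. From VC = 110q - 18q^2 + q^3, AVC = 110 - 18q + q^2.
dAVC/dq = -18 + 2q = 0 gives q = 9. min AVC = 110 - 18·9 + 9^2 = 29.
The firm shuts down for any P below ¥29.

¥29 per unit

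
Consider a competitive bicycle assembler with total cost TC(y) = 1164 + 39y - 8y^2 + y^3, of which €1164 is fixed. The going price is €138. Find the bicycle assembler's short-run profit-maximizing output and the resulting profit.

AVC = 39 - 8y + y^2 has its minimum €23 at y = 4; price €138 clears that bar, so the firm operates.
MC = 39 - 16y + 3y^2. Setting P = MC and taking the root on the rising branch gives y* = 9.
TR = 138·9 = 1242. TC = 1164 + 432 = 1596. Profit = 1242 − 1596 = -€354.
That loss of €354 beats the €1164 the firm would lose by shutting down; producing recovers €810 of fixed cost.

Profit = -€354 at y = 9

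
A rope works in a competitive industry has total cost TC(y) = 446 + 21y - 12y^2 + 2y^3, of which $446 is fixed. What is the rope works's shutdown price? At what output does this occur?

Short-run supply begins at min AVC. From VC = 21y - 12y^2 + 2y^3, AVC = 21 - 12y + 2y^2.
At the minimum of AVC, MC = AVC. MC = 21 - 24y + 6y^2; setting MC = AVC gives 4y^2 - 12y = 0, so y = 3. min AVC = 3.
For P < $3 the firm produces nothing.

$3 per unit, at y = 3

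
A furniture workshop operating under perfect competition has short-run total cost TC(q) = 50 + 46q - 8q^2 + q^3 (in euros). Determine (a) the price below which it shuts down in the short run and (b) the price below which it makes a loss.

Shutdown price = €30; break-even price = €41

Shutdown price = min AVC. AVC = 46 - 8q + q^2, with vertex at q = 4 and minimum €30.
ATC = 50/q + 46 - 8q + q^2. Setting dATC/dq = −50/q^2 − 8 + 2q = 0 gives q = 5 (since 2·5^3 − 8·5^2 = 50).
min ATC = 50/5 + 46 − 8·5 + 5^2 = €41. That is the break-even price.
For €30 ≤ P < €41 the firm produces at a loss; below €30 it shuts down.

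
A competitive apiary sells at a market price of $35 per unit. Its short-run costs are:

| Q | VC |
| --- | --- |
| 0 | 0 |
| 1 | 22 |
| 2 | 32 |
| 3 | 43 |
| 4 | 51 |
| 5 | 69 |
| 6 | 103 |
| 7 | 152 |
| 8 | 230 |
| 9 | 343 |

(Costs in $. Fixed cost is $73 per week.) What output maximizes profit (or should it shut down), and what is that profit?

Q = 6; profit = $34

Profit at each row (π = 35Q − TC): Q=0: -73; Q=1: -60; Q=2: -35; Q=3: -11; Q=4: 16; Q=5: 33; Q=6: 34; Q=7: 20; Q=8: -23; Q=9: -101.
Profit is maximized at Q = 6. AVC there is 103/6 = $17.17 ≤ P, so producing beats shutting down (which would give -$73).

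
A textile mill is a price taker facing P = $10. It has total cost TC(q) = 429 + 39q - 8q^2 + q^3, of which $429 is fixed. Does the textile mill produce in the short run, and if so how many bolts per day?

Shut down

Variable cost is VC = 39q - 8q^2 + q^3, so AVC = VC/q = 39 - 8q + q^2 and MC = dTC/dq = 39 - 16q + 3q^2.
The AVC parabola has its vertex at q = 8/2 = 4, where AVC = 39 - 8·4 + 4^2 = $23.
Since P = $10 < min AVC = $23, price fails to cover variable cost at any output.
Shutting down limits the loss to fixed cost, $429.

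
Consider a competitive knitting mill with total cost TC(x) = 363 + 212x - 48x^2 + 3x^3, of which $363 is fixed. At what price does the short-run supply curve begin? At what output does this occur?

The shutdown price is the minimum of AVC. VC = 212x - 48x^2 + 3x^3, so AVC = 212 - 48x + 3x^2.
dAVC/dx = -48 + 6x = 0 gives x = 8. min AVC = 212 - 48·8 + 3·8^2 = 20.
For P < $20 the firm produces nothing.

$20 per unit, at x = 8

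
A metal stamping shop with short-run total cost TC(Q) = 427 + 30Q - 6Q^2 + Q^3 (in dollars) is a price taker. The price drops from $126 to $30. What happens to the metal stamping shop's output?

AVC = 30 - 6Q + Q^2, minimized at Q = 3 where min AVC = $21. MC = 30 - 12Q + 3Q^2.
At P = $126 ≥ min AVC, set P = MC on the rising branch: Q = 8.
At P = $30 ≥ min AVC, set P = MC: Q = 4. The firm stays open but cuts output.

Output falls from 8 to 4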